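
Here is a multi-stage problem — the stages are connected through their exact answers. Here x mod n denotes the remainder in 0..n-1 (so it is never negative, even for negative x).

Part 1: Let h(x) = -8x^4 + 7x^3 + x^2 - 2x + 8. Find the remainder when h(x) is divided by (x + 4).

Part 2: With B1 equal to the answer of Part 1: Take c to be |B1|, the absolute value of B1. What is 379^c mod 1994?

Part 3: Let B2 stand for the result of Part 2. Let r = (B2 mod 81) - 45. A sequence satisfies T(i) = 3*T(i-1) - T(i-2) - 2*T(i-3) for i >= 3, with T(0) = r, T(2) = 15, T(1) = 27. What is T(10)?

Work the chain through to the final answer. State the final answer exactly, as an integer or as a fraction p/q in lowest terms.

-7383

Part 1: remainder = value at the root: -8*(-4)^4 + 7*(-4)^3 + 1*(-4)^2 - 2*(-4)^1 + 8 = (-2048) + (-448) + (16) + (8) + (8) = -2464; answer -2464
Part 2: B1 = -2464; c = 2464; squarings mod 1994: 379^1=379, 379^2=73, 379^4=1341, 379^8=1687, 379^16=531, 379^32=807, 379^64=1205, 379^128=393, 379^256=911, 379^512=417, 379^1024=411, 379^2048=1425; 379^2464 = 379^32 * 379^128 * 379^256 * 379^2048 = 529 (mod 1994); answer 529
Part 3: B2 = 529; r = -2; T(3) = 3*(15) - 1*(27) - 2*(-2) = 22; iterating: T(3)=22, T(4)=-3, T(5)=-61, T(6)=-224, T(7)=-605, T(8)=-1469, T(9)=-3354, T(10)=-7383; answer -7383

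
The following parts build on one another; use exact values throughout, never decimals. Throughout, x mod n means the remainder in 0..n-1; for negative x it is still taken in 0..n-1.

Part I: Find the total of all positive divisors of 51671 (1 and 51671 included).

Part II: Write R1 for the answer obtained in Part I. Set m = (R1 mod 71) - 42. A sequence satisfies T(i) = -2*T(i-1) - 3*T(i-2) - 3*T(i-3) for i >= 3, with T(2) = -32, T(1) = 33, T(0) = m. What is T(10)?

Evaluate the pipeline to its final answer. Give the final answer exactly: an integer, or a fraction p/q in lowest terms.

Part I: 51671 = 163 * 317; sigma = (1 + 163) * (1 + 317) = 164 * 318 = 52152; answer 52152
Part II: R1 = 52152; m = -4; T(3) = -2*(-32) - 3*(33) - 3*(-4) = -23; iterating: T(3)=-23, T(4)=43, T(5)=79, T(6)=-218, T(7)=70, T(8)=277, T(9)=-110, T(10)=-821; answer -821

-821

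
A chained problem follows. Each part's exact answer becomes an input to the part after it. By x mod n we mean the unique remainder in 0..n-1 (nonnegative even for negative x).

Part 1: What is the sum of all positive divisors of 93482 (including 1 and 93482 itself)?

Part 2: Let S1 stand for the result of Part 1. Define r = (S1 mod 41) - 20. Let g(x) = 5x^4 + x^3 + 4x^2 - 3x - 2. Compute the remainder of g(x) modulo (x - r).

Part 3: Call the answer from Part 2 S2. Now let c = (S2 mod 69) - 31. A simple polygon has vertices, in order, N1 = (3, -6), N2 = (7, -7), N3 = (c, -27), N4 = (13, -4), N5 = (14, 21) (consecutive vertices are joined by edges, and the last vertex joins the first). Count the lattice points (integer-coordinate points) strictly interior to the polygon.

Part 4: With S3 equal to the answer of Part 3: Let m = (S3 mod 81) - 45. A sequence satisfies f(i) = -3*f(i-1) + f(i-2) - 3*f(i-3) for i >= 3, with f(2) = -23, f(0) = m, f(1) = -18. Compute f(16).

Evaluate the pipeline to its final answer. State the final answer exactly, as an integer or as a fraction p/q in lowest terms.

322391290

Part 1: 93482 = 2 * 43 * 1087; sigma = (1 + 2) * (1 + 43) * (1 + 1087) = 3 * 44 * 1088 = 143616; answer 143616
Part 2: S1 = 143616; r = 14; remainder = value at the root: 5*(14)^4 + 1*(14)^3 + 4*(14)^2 - 3*(14)^1 - 2 = (192080) + (2744) + (784) + (-42) + (-2) = 195564; answer 195564
Part 3: S2 = 195564; c = -13; cross terms: (3*-7 - 7*-6)=21, (7*-27 - -13*-7)=-280, (-13*-4 - 13*-27)=403, (13*21 - 14*-4)=329, (14*-6 - 3*21)=-147; twice the area = |326| = 326; area = 163; boundary points = 1 + 20 + 1 + 1 + 1 = 24; strictly interior points = area - boundary/2 + 1 = 152; answer 152
Part 4: S3 = 152; m = 26; f(3) = -3*(-23) + 1*(-18) - 3*(26) = -27; iterating: f(3)=-27, f(4)=112, f(5)=-294, f(6)=1075, f(7)=-3855, f(8)=13522, f(9)=-47646, f(10)=168025, f(11)=-592287, f(12)=2087824, f(13)=-7359834, f(14)=25944187, f(15)=-91455867, f(16)=322391290; answer 322391290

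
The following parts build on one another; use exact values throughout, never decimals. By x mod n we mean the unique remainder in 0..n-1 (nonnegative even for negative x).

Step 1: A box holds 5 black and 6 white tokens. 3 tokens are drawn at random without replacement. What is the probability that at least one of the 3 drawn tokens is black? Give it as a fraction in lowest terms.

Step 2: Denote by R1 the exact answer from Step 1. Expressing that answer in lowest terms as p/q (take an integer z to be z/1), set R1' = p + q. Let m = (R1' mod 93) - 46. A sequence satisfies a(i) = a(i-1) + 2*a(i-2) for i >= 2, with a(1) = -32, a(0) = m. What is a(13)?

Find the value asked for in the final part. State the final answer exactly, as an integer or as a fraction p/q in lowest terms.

Step 1: total draws C(11,3) = 165; complement C(6,3) = 20; favorable 165 - 20 = 145; P = 29/33; answer 29/33
Step 2: R1 = 29/33; threaded value p + q = 62; m = 16; a(2) = 1*(-32) + 2*(16) = 0; iterating: a(2)=0, a(3)=-64, a(4)=-64, a(5)=-192, a(6)=-320, a(7)=-704, a(8)=-1344, a(9)=-2752, a(10)=-5440, a(11)=-10944, a(12)=-21824, a(13)=-43712; answer -43712

-43712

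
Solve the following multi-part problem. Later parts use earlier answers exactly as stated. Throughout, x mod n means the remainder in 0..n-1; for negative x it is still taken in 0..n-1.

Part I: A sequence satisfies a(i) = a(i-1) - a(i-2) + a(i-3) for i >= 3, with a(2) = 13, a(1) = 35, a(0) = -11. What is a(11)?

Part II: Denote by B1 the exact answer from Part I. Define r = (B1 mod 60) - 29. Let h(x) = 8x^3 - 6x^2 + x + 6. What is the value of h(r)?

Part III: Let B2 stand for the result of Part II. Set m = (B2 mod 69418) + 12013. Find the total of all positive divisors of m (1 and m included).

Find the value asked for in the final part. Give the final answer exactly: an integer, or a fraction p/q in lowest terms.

92976

Part I: a(3) = 1*(13) - 1*(35) + 1*(-11) = -33; iterating: a(3)=-33, a(4)=-11, a(5)=35, a(6)=13, a(7)=-33, a(8)=-11, a(9)=35, a(10)=13, a(11)=-33; answer -33
Part II: B1 = -33; r = -2; 8*(-2)^3 - 6*(-2)^2 + 1*(-2)^1 + 6 = (-64) + (-24) + (-2) + (6) = -84; answer -84
Part III: B2 = -84; m = 81347; 81347 = 7 * 11621; sigma = (1 + 7) * (1 + 11621) = 8 * 11622 = 92976; answer 92976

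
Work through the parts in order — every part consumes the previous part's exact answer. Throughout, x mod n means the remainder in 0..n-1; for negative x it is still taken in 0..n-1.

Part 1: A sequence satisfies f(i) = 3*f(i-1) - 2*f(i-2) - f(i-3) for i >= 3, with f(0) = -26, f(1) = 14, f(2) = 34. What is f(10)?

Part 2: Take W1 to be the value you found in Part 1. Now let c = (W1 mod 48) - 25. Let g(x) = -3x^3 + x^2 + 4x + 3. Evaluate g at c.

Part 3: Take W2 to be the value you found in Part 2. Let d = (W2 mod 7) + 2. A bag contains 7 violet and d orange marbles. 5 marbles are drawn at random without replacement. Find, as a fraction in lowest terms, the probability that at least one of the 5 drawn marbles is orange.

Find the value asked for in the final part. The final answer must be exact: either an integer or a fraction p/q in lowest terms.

283/286

Part 1: f(3) = 3*(34) - 2*(14) - 1*(-26) = 100; iterating: f(3)=100, f(4)=218, f(5)=420, f(6)=724, f(7)=1114, f(8)=1474, f(9)=1470, f(10)=348; answer 348
Part 2: W1 = 348; c = -13; -3*(-13)^3 + 1*(-13)^2 + 4*(-13)^1 + 3 = (6591) + (169) + (-52) + (3) = 6711; answer 6711
Part 3: W2 = 6711; d = 7; total draws C(14,5) = 2002; complement C(7,5) = 21; favorable 2002 - 21 = 1981; P = 283/286; answer 283/286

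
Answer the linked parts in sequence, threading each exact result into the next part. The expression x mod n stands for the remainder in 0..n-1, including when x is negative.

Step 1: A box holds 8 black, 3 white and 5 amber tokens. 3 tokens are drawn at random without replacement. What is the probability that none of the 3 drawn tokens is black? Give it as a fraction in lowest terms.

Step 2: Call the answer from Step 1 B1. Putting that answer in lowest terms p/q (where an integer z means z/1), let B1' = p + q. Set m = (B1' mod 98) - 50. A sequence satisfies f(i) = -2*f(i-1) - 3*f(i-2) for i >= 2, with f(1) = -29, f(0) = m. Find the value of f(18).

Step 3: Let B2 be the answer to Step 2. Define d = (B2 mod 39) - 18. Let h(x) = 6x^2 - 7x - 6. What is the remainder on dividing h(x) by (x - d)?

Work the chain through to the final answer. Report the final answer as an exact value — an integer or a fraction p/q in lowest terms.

Step 1: total draws C(16,3) = 560; favorable C(8,3) = 56; P = 1/10; answer 1/10
Step 2: B1 = 1/10; threaded value p + q = 11; m = -39; f(2) = -2*(-29) - 3*(-39) = 175; iterating: f(2)=175, f(3)=-263, f(4)=1, f(5)=787, f(6)=-1577, f(7)=793, f(8)=3145, f(9)=-8669, f(10)=7903, f(11)=10201, f(12)=-44111, f(13)=57619, f(14)=17095, f(15)=-207047, f(16)=362809, f(17)=-104477, f(18)=-879473; answer -879473
Step 3: B2 = -879473; d = -2; remainder = value at the root: 6*(-2)^2 - 7*(-2)^1 - 6 = (24) + (14) + (-6) = 32; answer 32

32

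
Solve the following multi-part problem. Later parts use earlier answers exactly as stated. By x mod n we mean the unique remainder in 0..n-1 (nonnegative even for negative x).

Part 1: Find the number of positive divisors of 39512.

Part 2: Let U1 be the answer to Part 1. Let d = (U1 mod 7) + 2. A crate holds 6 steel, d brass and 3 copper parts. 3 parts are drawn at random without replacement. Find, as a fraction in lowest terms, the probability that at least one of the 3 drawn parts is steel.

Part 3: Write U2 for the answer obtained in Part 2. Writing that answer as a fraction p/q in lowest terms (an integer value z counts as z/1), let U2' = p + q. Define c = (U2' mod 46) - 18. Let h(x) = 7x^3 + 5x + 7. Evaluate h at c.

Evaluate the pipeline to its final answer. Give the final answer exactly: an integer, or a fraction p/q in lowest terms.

15451

Part 1: 39512 = 2^3 * 11 * 449; number of divisors = (3+1) * (1+1) * (1+1) = 16; answer 16
Part 2: U1 = 16; d = 4; total draws C(13,3) = 286; complement C(7,3) = 35; favorable 286 - 35 = 251; P = 251/286; answer 251/286
Part 3: U2 = 251/286; threaded value p + q = 537; c = 13; 7*(13)^3 + 5*(13)^1 + 7 = (15379) + (65) + (7) = 15451; answer 15451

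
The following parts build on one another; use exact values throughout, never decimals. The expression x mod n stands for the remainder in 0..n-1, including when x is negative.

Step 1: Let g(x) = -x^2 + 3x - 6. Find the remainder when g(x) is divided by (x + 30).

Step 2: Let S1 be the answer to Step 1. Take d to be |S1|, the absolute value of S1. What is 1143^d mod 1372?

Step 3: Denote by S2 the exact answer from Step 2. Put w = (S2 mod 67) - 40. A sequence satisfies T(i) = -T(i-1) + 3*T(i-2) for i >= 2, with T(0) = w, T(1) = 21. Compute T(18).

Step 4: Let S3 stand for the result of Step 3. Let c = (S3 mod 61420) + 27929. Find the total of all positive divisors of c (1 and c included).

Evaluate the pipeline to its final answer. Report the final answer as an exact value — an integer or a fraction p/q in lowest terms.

134640

Step 1: remainder = value at the root: -1*(-30)^2 + 3*(-30)^1 - 6 = (-900) + (-90) + (-6) = -996; answer -996
Step 2: S1 = -996; d = 996; squarings mod 1372: 1143^1=1143, 1143^2=305, 1143^4=1101, 1143^8=725, 1143^16=149, 1143^32=249, 1143^64=261, 1143^128=893, 1143^256=317, 1143^512=333; 1143^996 = 1143^4 * 1143^32 * 1143^64 * 1143^128 * 1143^256 * 1143^512 = 281 (mod 1372); answer 281
Step 3: S2 = 281; w = -27; T(2) = -1*(21) + 3*(-27) = -102; iterating: T(2)=-102, T(3)=165, T(4)=-471, T(5)=966, T(6)=-2379, T(7)=5277, T(8)=-12414, T(9)=28245, T(10)=-65487, T(11)=150222, T(12)=-346683, T(13)=797349, T(14)=-1837398, T(15)=4229445, T(16)=-9741639, T(17)=22429974, T(18)=-51654891; answer -51654891
Step 4: S3 = -51654891; c = 88678; 88678 = 2 * 101 * 439; sigma = (1 + 2) * (1 + 101) * (1 + 439) = 3 * 102 * 440 = 134640; answer 134640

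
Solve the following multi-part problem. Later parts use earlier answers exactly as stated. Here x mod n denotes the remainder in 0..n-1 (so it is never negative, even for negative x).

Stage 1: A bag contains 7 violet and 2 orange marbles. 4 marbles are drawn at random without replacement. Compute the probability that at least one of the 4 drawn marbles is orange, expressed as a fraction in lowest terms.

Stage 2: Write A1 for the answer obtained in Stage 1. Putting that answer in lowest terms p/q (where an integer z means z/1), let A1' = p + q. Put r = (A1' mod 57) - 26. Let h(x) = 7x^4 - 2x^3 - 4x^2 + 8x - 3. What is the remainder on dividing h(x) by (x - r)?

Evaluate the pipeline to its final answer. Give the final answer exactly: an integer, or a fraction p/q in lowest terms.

Stage 1: total draws C(9,4) = 126; complement C(7,4) = 35; favorable 126 - 35 = 91; P = 13/18; answer 13/18
Stage 2: A1 = 13/18; threaded value p + q = 31; r = 5; remainder = value at the root: 7*(5)^4 - 2*(5)^3 - 4*(5)^2 + 8*(5)^1 - 3 = (4375) + (-250) + (-100) + (40) + (-3) = 4062; answer 4062

4062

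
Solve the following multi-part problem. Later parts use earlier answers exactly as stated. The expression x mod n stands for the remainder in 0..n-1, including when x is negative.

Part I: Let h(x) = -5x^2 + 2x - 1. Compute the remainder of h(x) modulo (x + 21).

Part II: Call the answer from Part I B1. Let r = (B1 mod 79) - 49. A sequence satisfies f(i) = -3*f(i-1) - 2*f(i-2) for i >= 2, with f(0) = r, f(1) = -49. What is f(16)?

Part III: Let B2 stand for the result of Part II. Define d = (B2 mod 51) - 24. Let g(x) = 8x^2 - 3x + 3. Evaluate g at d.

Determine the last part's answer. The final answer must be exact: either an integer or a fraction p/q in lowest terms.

Part I: remainder = value at the root: -5*(-21)^2 + 2*(-21)^1 - 1 = (-2205) + (-42) + (-1) = -2248; answer -2248
Part II: B1 = -2248; r = -6; f(2) = -3*(-49) - 2*(-6) = 159; iterating: f(2)=159, f(3)=-379, f(4)=819, f(5)=-1699, f(6)=3459, f(7)=-6979, f(8)=14019, f(9)=-28099, f(10)=56259, f(11)=-112579, f(12)=225219, f(13)=-450499, f(14)=901059, f(15)=-1802179, f(16)=3604419; answer 3604419
Part III: B2 = 3604419; d = 21; 8*(21)^2 - 3*(21)^1 + 3 = (3528) + (-63) + (3) = 3468; answer 3468

3468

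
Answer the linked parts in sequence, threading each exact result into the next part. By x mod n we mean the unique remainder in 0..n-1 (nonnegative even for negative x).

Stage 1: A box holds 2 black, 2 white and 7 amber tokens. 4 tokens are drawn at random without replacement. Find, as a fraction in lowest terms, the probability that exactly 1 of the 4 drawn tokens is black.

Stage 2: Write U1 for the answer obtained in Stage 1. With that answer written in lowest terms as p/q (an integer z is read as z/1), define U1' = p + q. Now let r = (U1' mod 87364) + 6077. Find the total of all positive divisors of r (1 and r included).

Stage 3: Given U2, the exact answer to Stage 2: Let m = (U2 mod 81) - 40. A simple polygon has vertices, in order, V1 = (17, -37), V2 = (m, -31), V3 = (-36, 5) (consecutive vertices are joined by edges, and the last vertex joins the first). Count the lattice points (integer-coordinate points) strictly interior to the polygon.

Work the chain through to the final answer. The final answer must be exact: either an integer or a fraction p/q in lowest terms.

279

Stage 1: total draws C(11,4) = 330; favorable C(2,1)*C(9,3) = 168; P = 28/55; answer 28/55
Stage 2: U1 = 28/55; threaded value p + q = 83; r = 6160; 6160 = 2^4 * 5 * 7 * 11; sigma = (1 + 2 + 4 + 8 + 16) * (1 + 5) * (1 + 7) * (1 + 11) = 31 * 6 * 8 * 12 = 17856; answer 17856
Stage 3: U2 = 17856; m = -4; cross terms: (17*-31 - -4*-37)=-675, (-4*5 - -36*-31)=-1136, (-36*-37 - 17*5)=1247; twice the area = |-564| = 564; area = 282; boundary points = 3 + 4 + 1 = 8; strictly interior points = area - boundary/2 + 1 = 279; answer 279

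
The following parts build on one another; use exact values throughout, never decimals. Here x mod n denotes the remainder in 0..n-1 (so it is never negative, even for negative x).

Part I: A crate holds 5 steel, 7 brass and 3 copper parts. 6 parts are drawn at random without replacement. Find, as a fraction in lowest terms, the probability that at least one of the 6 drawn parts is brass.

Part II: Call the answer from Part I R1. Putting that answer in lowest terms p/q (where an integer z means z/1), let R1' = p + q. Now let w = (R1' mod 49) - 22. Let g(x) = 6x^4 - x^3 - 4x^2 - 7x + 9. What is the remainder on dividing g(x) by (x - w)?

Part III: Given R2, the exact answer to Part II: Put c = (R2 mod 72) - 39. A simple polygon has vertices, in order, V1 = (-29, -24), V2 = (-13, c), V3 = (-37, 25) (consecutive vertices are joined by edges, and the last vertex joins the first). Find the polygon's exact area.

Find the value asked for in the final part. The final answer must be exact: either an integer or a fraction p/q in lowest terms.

Part I: total draws C(15,6) = 5005; complement C(8,6) = 28; favorable 5005 - 28 = 4977; P = 711/715; answer 711/715
Part II: R1 = 711/715; threaded value p + q = 1426; w = -17; remainder = value at the root: 6*(-17)^4 - 1*(-17)^3 - 4*(-17)^2 - 7*(-17)^1 + 9 = (501126) + (4913) + (-1156) + (119) + (9) = 505011; answer 505011
Part III: R2 = 505011; c = -36; cross terms: (-29*-36 - -13*-24)=732, (-13*25 - -37*-36)=-1657, (-37*-24 - -29*25)=1613; twice the area = |688| = 688; area = 344; answer 344

344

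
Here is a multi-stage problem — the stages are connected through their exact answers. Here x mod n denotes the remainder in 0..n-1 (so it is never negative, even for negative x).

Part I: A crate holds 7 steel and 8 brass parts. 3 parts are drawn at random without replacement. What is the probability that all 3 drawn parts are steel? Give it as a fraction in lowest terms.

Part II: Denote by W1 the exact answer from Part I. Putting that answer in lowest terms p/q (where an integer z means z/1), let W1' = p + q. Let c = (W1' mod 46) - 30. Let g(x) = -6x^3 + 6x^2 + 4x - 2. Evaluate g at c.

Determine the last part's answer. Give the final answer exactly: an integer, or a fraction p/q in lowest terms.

26046

Part I: total draws C(15,3) = 455; favorable C(7,3) = 35; P = 1/13; answer 1/13
Part II: W1 = 1/13; threaded value p + q = 14; c = -16; -6*(-16)^3 + 6*(-16)^2 + 4*(-16)^1 - 2 = (24576) + (1536) + (-64) + (-2) = 26046; answer 26046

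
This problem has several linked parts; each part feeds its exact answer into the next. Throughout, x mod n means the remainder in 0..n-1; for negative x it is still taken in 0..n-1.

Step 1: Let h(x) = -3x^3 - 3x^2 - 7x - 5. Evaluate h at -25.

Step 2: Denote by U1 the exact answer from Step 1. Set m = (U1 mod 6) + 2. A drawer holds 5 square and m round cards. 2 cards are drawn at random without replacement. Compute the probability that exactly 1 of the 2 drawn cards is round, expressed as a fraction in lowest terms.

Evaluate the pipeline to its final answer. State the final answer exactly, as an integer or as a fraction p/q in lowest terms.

Step 1: -3*(-25)^3 - 3*(-25)^2 - 7*(-25)^1 - 5 = (46875) + (-1875) + (175) + (-5) = 45170; answer 45170
Step 2: U1 = 45170; m = 4; total draws C(9,2) = 36; favorable C(4,1)*C(5,1) = 20; P = 5/9; answer 5/9

5/9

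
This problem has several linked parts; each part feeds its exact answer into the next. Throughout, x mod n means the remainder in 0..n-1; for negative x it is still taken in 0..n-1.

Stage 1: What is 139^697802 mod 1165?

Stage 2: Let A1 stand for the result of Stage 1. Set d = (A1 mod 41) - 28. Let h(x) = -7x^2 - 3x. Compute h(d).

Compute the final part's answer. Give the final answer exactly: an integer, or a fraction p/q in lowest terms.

Stage 1: squarings mod 1165: 139^1=139, 139^2=681, 139^4=91, 139^8=126, 139^16=731, 139^32=791, 139^64=76, 139^128=1116, 139^256=71, 139^512=381, 139^1024=701, 139^2048=936, 139^4096=16, 139^8192=256, 139^16384=296, 139^32768=241, 139^65536=996, 139^131072=601, 139^262144=51, 139^524288=271; 139^697802 = 139^2 * 139^8 * 139^64 * 139^128 * 139^256 * 139^1024 * 139^8192 * 139^32768 * 139^131072 * 139^524288 = 56 (mod 1165); answer 56
Stage 2: A1 = 56; d = -13; -7*(-13)^2 - 3*(-13)^1 = (-1183) + (39) = -1144; answer -1144

-1144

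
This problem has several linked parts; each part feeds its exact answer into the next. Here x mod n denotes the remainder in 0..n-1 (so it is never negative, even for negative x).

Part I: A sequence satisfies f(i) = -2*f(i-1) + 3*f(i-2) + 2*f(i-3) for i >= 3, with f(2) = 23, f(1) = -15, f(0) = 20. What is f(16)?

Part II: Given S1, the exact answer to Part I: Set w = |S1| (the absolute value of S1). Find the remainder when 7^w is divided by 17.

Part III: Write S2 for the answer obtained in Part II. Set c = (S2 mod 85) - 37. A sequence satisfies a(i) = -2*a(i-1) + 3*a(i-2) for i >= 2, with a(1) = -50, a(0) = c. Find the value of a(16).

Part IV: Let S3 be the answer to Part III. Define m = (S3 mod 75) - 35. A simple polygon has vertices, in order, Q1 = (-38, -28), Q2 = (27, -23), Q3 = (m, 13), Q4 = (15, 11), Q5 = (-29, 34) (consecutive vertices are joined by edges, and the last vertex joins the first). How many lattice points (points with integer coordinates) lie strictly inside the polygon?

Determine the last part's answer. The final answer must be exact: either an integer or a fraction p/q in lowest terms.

2848

Part I: f(3) = -2*(23) + 3*(-15) + 2*(20) = -51; iterating: f(3)=-51, f(4)=141, f(5)=-389, f(6)=1099, f(7)=-3083, f(8)=8685, f(9)=-24421, f(10)=68731, f(11)=-193355, f(12)=544061, f(13)=-1530725, f(14)=4306923, f(15)=-12117899, f(16)=34095117; answer 34095117
Part II: S1 = 34095117; w = 34095117; squarings mod 17: 7^1=7, 7^2=15, 7^4=4, 7^8=16, 7^16=1, 7^32=1, 7^64=1, 7^128=1, 7^256=1, 7^512=1, 7^1024=1, 7^2048=1, 7^4096=1, 7^8192=1, 7^16384=1, 7^32768=1, 7^65536=1, 7^131072=1, 7^262144=1, 7^524288=1, 7^1048576=1, 7^2097152=1, 7^4194304=1, 7^8388608=1, 7^16777216=1, 7^33554432=1; 7^34095117 = 7^1 * 7^4 * 7^8 * 7^16384 * 7^524288 * 7^33554432 = 6 (mod 17); answer 6
Part III: S2 = 6; c = -31; a(2) = -2*(-50) + 3*(-31) = 7; iterating: a(2)=7, a(3)=-164, a(4)=349, a(5)=-1190, a(6)=3427, a(7)=-10424, a(8)=31129, a(9)=-93530, a(10)=280447, a(11)=-841484, a(12)=2524309, a(13)=-7573070, a(14)=22719067, a(15)=-68157344, a(16)=204471889; answer 204471889
Part IV: S3 = 204471889; m = 29; cross terms: (-38*-23 - 27*-28)=1630, (27*13 - 29*-23)=1018, (29*11 - 15*13)=124, (15*34 - -29*11)=829, (-29*-28 - -38*34)=2104; twice the area = |5705| = 5705; area = 5705/2; boundary points = 5 + 2 + 2 + 1 + 1 = 11; strictly interior points = area - boundary/2 + 1 = 2848; answer 2848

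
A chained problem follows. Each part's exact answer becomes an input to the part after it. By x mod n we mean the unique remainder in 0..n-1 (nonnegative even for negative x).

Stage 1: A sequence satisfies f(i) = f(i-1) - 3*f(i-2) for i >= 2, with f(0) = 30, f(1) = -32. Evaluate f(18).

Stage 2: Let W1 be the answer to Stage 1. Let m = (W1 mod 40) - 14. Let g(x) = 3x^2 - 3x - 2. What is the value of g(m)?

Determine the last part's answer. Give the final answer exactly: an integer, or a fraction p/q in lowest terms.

Stage 1: f(2) = 1*(-32) - 3*(30) = -122; iterating: f(2)=-122, f(3)=-26, f(4)=340, f(5)=418, f(6)=-602, f(7)=-1856, f(8)=-50, f(9)=5518, f(10)=5668, f(11)=-10886, f(12)=-27890, f(13)=4768, f(14)=88438, f(15)=74134, f(16)=-191180, f(17)=-413582, f(18)=159958; answer 159958
Stage 2: W1 = 159958; m = 24; 3*(24)^2 - 3*(24)^1 - 2 = (1728) + (-72) + (-2) = 1654; answer 1654

1654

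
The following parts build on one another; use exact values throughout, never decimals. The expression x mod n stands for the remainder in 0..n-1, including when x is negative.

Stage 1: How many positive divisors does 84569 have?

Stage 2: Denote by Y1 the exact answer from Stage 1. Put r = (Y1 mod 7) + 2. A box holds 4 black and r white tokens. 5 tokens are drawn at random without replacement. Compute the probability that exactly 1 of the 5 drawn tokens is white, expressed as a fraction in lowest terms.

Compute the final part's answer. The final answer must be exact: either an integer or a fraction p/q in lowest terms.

1/42

Stage 1: 84569 = 19 * 4451; number of divisors = (1+1) * (1+1) = 4; answer 4
Stage 2: Y1 = 4; r = 6; total draws C(10,5) = 252; favorable C(6,1)*C(4,4) = 6; P = 1/42; answer 1/42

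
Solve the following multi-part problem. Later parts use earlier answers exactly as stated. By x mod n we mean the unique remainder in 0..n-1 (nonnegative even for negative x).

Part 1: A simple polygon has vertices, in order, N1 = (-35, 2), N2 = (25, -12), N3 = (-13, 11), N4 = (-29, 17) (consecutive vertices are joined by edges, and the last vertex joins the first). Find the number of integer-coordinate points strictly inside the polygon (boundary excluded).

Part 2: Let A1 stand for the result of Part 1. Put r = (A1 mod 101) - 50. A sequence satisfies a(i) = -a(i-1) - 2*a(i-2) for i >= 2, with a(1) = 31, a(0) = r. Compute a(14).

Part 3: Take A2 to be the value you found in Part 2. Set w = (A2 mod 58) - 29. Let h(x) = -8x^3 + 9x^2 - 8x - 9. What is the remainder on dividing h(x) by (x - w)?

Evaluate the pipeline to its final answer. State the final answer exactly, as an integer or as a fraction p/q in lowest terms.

Part 1: cross terms: (-35*-12 - 25*2)=370, (25*11 - -13*-12)=119, (-13*17 - -29*11)=98, (-29*2 - -35*17)=537; twice the area = |1124| = 1124; area = 562; boundary points = 2 + 1 + 2 + 3 = 8; strictly interior points = area - boundary/2 + 1 = 559; answer 559
Part 2: A1 = 559; r = 4; a(2) = -1*(31) - 2*(4) = -39; iterating: a(2)=-39, a(3)=-23, a(4)=101, a(5)=-55, a(6)=-147, a(7)=257, a(8)=37, a(9)=-551, a(10)=477, a(11)=625, a(12)=-1579, a(13)=329, a(14)=2829; answer 2829
Part 3: A2 = 2829; w = 16; remainder = value at the root: -8*(16)^3 + 9*(16)^2 - 8*(16)^1 - 9 = (-32768) + (2304) + (-128) + (-9) = -30601; answer -30601

-30601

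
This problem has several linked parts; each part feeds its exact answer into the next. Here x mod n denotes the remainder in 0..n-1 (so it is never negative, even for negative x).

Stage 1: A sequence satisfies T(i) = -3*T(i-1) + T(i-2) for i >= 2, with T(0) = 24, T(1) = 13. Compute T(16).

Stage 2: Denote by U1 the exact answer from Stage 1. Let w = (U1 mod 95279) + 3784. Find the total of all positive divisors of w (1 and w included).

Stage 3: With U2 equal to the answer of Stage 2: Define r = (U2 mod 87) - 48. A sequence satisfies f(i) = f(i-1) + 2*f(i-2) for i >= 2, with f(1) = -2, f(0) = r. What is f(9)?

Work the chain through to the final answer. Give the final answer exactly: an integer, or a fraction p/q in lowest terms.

-4252

Stage 1: T(2) = -3*(13) + 1*(24) = -15; iterating: T(2)=-15, T(3)=58, T(4)=-189, T(5)=625, T(6)=-2064, T(7)=6817, T(8)=-22515, T(9)=74362, T(10)=-245601, T(11)=811165, T(12)=-2679096, T(13)=8848453, T(14)=-29224455, T(15)=96521818, T(16)=-318789909; answer -318789909
Stage 2: U1 = -318789909; w = 17409; 17409 = 3 * 7 * 829; sigma = (1 + 3) * (1 + 7) * (1 + 829) = 4 * 8 * 830 = 26560; answer 26560
Stage 3: U2 = 26560; r = -23; f(2) = 1*(-2) + 2*(-23) = -48; iterating: f(2)=-48, f(3)=-52, f(4)=-148, f(5)=-252, f(6)=-548, f(7)=-1052, f(8)=-2148, f(9)=-4252; answer -4252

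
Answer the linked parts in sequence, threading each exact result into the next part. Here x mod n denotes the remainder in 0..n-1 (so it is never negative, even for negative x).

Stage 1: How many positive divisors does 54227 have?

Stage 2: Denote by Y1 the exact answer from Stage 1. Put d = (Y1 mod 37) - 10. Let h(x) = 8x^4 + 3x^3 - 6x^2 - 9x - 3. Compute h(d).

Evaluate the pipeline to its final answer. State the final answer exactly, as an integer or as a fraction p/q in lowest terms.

9555

Stage 1: 54227 = 211 * 257; number of divisors = (1+1) * (1+1) = 4; answer 4
Stage 2: Y1 = 4; d = -6; 8*(-6)^4 + 3*(-6)^3 - 6*(-6)^2 - 9*(-6)^1 - 3 = (10368) + (-648) + (-216) + (54) + (-3) = 9555; answer 9555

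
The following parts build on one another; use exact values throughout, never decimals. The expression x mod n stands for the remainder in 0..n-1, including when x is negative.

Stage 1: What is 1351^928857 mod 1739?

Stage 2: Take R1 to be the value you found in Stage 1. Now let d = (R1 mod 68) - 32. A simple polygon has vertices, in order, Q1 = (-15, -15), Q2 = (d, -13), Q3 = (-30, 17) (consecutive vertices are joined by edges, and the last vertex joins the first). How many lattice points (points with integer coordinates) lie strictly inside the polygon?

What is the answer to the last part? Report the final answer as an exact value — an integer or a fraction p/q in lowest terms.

Stage 1: squarings mod 1739: 1351^1=1351, 1351^2=990, 1351^4=1043, 1351^8=974, 1351^16=921, 1351^32=1348, 1351^64=1588, 1351^128=194, 1351^256=1117, 1351^512=826, 1351^1024=588, 1351^2048=1422, 1351^4096=1366, 1351^8192=9, 1351^16384=81, 1351^32768=1344, 1351^65536=1254, 1351^131072=460, 1351^262144=1181, 1351^524288=83; 1351^928857 = 1351^1 * 1351^8 * 1351^16 * 1351^64 * 1351^1024 * 1351^2048 * 1351^8192 * 1351^131072 * 1351^262144 * 1351^524288 = 467 (mod 1739); answer 467
Stage 2: R1 = 467; d = 27; cross terms: (-15*-13 - 27*-15)=600, (27*17 - -30*-13)=69, (-30*-15 - -15*17)=705; twice the area = |1374| = 1374; area = 687; boundary points = 2 + 3 + 1 = 6; strictly interior points = area - boundary/2 + 1 = 685; answer 685

685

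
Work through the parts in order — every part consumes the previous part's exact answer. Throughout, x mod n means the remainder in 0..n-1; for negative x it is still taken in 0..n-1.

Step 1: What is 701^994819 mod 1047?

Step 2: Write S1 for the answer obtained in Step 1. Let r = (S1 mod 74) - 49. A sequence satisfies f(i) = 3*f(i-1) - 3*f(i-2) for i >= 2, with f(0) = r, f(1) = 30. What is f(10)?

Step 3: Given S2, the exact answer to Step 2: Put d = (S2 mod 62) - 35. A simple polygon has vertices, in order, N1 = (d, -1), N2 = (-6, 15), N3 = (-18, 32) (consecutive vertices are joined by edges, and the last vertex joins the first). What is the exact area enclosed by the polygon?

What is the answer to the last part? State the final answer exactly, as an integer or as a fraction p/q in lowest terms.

Step 1: squarings mod 1047: 701^1=701, 701^2=358, 701^4=430, 701^8=628, 701^16=712, 701^32=196, 701^64=724, 701^128=676, 701^256=484, 701^512=775, 701^1024=694, 701^2048=16, 701^4096=256, 701^8192=622, 701^16384=541, 701^32768=568, 701^65536=148, 701^131072=964, 701^262144=607, 701^524288=952; 701^994819 = 701^1 * 701^2 * 701^512 * 701^1024 * 701^2048 * 701^8192 * 701^65536 * 701^131072 * 701^262144 * 701^524288 = 518 (mod 1047); answer 518
Step 2: S1 = 518; r = -49; f(2) = 3*(30) - 3*(-49) = 237; iterating: f(2)=237, f(3)=621, f(4)=1152, f(5)=1593, f(6)=1323, f(7)=-810, f(8)=-6399, f(9)=-16767, f(10)=-31104; answer -31104
Step 3: S2 = -31104; d = -15; cross terms: (-15*15 - -6*-1)=-231, (-6*32 - -18*15)=78, (-18*-1 - -15*32)=498; twice the area = |345| = 345; area = 345/2; answer 345/2

345/2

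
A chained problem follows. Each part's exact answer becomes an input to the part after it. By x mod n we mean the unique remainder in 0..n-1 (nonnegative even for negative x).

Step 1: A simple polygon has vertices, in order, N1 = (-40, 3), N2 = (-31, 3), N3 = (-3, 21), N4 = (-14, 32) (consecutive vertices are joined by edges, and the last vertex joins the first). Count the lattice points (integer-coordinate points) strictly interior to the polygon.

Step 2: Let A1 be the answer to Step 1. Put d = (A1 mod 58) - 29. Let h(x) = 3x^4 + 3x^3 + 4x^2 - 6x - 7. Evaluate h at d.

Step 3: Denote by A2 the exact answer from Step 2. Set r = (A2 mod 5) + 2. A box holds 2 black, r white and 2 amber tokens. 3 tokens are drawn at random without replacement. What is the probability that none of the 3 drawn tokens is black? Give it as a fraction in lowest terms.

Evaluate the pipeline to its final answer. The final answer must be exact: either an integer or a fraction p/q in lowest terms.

Step 1: cross terms: (-40*3 - -31*3)=-27, (-31*21 - -3*3)=-642, (-3*32 - -14*21)=198, (-14*3 - -40*32)=1238; twice the area = |767| = 767; area = 767/2; boundary points = 9 + 2 + 11 + 1 = 23; strictly interior points = area - boundary/2 + 1 = 373; answer 373
Step 2: A1 = 373; d = -4; 3*(-4)^4 + 3*(-4)^3 + 4*(-4)^2 - 6*(-4)^1 - 7 = (768) + (-192) + (64) + (24) + (-7) = 657; answer 657
Step 3: A2 = 657; r = 4; total draws C(8,3) = 56; favorable C(6,3) = 20; P = 5/14; answer 5/14

5/14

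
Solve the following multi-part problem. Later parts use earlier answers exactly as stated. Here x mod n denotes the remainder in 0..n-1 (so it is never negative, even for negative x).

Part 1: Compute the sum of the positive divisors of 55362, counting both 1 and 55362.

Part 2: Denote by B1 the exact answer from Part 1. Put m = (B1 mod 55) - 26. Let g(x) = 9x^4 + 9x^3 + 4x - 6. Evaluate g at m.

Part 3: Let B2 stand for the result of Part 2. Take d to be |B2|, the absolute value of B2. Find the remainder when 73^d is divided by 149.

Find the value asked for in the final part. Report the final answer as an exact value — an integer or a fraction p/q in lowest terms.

Part 1: 55362 = 2 * 3 * 9227; sigma = (1 + 2) * (1 + 3) * (1 + 9227) = 3 * 4 * 9228 = 110736; answer 110736
Part 2: B1 = 110736; m = -5; 9*(-5)^4 + 9*(-5)^3 + 4*(-5)^1 - 6 = (5625) + (-1125) + (-20) + (-6) = 4474; answer 4474
Part 3: B2 = 4474; d = 4474; squarings mod 149: 73^1=73, 73^2=114, 73^4=33, 73^8=46, 73^16=30, 73^32=6, 73^64=36, 73^128=104, 73^256=88, 73^512=145, 73^1024=16, 73^2048=107, 73^4096=125; 73^4474 = 73^2 * 73^8 * 73^16 * 73^32 * 73^64 * 73^256 * 73^4096 = 88 (mod 149); answer 88

88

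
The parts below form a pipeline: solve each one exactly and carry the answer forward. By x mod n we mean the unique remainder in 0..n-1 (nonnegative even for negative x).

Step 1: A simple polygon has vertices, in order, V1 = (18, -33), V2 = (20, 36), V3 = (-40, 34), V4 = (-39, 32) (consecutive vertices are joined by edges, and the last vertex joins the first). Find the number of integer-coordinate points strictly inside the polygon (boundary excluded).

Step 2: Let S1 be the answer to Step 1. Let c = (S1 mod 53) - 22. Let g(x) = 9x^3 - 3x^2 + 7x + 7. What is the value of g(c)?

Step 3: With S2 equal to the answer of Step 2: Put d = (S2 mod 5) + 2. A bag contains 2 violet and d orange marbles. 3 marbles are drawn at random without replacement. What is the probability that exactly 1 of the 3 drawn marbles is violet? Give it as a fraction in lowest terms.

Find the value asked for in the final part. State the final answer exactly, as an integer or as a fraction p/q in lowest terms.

3/5

Step 1: cross terms: (18*36 - 20*-33)=1308, (20*34 - -40*36)=2120, (-40*32 - -39*34)=46, (-39*-33 - 18*32)=711; twice the area = |4185| = 4185; area = 4185/2; boundary points = 1 + 2 + 1 + 1 = 5; strictly interior points = area - boundary/2 + 1 = 2091; answer 2091
Step 2: S1 = 2091; c = 2; 9*(2)^3 - 3*(2)^2 + 7*(2)^1 + 7 = (72) + (-12) + (14) + (7) = 81; answer 81
Step 3: S2 = 81; d = 3; total draws C(5,3) = 10; favorable C(2,1)*C(3,2) = 6; P = 3/5; answer 3/5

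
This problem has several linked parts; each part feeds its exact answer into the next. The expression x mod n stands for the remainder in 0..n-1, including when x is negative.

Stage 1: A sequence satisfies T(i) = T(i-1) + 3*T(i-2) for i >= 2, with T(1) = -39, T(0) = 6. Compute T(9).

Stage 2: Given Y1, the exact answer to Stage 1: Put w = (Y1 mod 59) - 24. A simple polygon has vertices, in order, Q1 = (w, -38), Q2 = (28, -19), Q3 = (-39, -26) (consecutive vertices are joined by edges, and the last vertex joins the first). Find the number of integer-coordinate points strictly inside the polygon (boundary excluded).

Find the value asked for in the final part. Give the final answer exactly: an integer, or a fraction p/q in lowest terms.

537

Stage 1: T(2) = 1*(-39) + 3*(6) = -21; iterating: T(2)=-21, T(3)=-138, T(4)=-201, T(5)=-615, T(6)=-1218, T(7)=-3063, T(8)=-6717, T(9)=-15906; answer -15906
Stage 2: Y1 = -15906; w = 0; cross terms: (0*-19 - 28*-38)=1064, (28*-26 - -39*-19)=-1469, (-39*-38 - 0*-26)=1482; twice the area = |1077| = 1077; area = 1077/2; boundary points = 1 + 1 + 3 = 5; strictly interior points = area - boundary/2 + 1 = 537; answer 537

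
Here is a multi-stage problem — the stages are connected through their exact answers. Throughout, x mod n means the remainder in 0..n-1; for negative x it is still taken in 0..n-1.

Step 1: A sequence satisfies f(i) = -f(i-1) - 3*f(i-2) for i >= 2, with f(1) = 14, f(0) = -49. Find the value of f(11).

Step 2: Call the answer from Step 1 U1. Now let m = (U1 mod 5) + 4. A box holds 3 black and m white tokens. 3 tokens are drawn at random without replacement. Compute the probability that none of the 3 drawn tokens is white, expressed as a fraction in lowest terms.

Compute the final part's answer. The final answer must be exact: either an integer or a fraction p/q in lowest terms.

Step 1: f(2) = -1*(14) - 3*(-49) = 133; iterating: f(2)=133, f(3)=-175, f(4)=-224, f(5)=749, f(6)=-77, f(7)=-2170, f(8)=2401, f(9)=4109, f(10)=-11312, f(11)=-1015; answer -1015
Step 2: U1 = -1015; m = 4; total draws C(7,3) = 35; favorable C(3,3) = 1; P = 1/35; answer 1/35

1/35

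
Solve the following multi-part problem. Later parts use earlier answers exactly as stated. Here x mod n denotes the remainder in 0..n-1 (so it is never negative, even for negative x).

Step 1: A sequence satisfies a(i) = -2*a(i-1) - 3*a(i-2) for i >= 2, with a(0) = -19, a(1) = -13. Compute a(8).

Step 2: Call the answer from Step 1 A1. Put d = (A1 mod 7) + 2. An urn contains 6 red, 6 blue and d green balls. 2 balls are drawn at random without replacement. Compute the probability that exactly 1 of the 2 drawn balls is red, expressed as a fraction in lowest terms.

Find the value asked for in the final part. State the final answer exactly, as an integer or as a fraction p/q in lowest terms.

Step 1: a(2) = -2*(-13) - 3*(-19) = 83; iterating: a(2)=83, a(3)=-127, a(4)=5, a(5)=371, a(6)=-757, a(7)=401, a(8)=1469; answer 1469
Step 2: A1 = 1469; d = 8; total draws C(20,2) = 190; favorable C(6,1)*C(14,1) = 84; P = 42/95; answer 42/95

42/95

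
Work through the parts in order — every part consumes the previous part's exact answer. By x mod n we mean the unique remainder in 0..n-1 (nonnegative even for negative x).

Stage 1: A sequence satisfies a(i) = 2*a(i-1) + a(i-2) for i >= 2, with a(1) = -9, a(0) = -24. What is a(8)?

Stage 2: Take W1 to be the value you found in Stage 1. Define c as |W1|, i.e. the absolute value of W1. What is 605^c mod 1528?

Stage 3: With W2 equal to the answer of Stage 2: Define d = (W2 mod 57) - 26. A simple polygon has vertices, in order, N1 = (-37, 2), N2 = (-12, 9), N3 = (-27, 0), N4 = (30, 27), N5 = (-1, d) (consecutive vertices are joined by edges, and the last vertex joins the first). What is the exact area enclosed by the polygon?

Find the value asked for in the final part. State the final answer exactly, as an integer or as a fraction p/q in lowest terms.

Stage 1: a(2) = 2*(-9) + 1*(-24) = -42; iterating: a(2)=-42, a(3)=-93, a(4)=-228, a(5)=-549, a(6)=-1326, a(7)=-3201, a(8)=-7728; answer -7728
Stage 2: W1 = -7728; c = 7728; squarings mod 1528: 605^1=605, 605^2=833, 605^4=177, 605^8=769, 605^16=25, 605^32=625, 605^64=985, 605^128=1473, 605^256=1497, 605^512=961, 605^1024=609, 605^2048=1105, 605^4096=153; 605^7728 = 605^16 * 605^32 * 605^512 * 605^1024 * 605^2048 * 605^4096 = 1473 (mod 1528); answer 1473
Stage 3: W2 = 1473; d = 22; cross terms: (-37*9 - -12*2)=-309, (-12*0 - -27*9)=243, (-27*27 - 30*0)=-729, (30*22 - -1*27)=687, (-1*2 - -37*22)=812; twice the area = |704| = 704; area = 352; answer 352

352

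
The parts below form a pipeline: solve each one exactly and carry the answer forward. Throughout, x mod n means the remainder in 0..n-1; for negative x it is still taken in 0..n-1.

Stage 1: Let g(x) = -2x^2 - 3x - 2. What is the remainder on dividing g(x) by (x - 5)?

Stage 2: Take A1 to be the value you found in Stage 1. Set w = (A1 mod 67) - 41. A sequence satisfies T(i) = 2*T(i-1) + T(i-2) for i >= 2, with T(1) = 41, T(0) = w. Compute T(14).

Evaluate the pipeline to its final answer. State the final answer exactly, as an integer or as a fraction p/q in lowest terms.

Stage 1: remainder = value at the root: -2*(5)^2 - 3*(5)^1 - 2 = (-50) + (-15) + (-2) = -67; answer -67
Stage 2: A1 = -67; w = -41; T(2) = 2*(41) + 1*(-41) = 41; iterating: T(2)=41, T(3)=123, T(4)=287, T(5)=697, T(6)=1681, T(7)=4059, T(8)=9799, T(9)=23657, T(10)=57113, T(11)=137883, T(12)=332879, T(13)=803641, T(14)=1940161; answer 1940161

1940161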